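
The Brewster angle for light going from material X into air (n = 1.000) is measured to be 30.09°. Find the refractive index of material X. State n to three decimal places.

n ≈ 1.726

Full polarization of the reflected beam means tan θ_B = n₂/n₁, where n₁ is the incident medium (material X).
n₁ = n₂ / tan θ_B = 1.000 / tan 30.09° = 1.726.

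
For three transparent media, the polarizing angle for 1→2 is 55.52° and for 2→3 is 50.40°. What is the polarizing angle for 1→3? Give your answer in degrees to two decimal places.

θ_B ≈ 60.40°

Each Brewster angle gives a ratio: n₂/n₁ = tan 55.52° = 1.4561, n₃/n₂ = tan 50.40° = 1.2088.
So n₃/n₁ = (n₂/n₁)(n₃/n₂) = 1.4561 × 1.2088 = 1.7601.
θ_B(1→3) = arctan(1.7601) = 60.40°.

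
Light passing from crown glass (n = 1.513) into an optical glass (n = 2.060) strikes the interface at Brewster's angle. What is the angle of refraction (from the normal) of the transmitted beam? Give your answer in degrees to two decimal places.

θ_t ≈ 36.30°

θ_B = arctan(n₂/n₁) = arctan(2.060/1.513) = 53.70°.
At Brewster's angle the reflected and refracted rays are perpendicular, so θ_t = 90° − θ_B = 90° − 53.70° = 36.30°.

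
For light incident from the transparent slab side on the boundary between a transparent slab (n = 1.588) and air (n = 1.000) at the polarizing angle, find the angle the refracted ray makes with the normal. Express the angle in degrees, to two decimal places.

First find Brewster's angle: tan θ_B = 1.000/1.588 = 0.6297, giving θ_B = 32.20°.
At Brewster's angle the reflected and refracted rays are perpendicular, so θ_t = 90° − θ_B = 90° − 32.20° = 57.80°.

θ_t ≈ 57.80°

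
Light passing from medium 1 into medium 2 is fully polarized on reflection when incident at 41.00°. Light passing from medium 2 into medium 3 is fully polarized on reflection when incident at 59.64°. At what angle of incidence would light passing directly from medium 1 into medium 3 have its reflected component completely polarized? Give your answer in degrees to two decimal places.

θ_B ≈ 56.03°

tan θ_B(1→2) = n₂/n₁ = tan 41.00° = 0.8693.
tan θ_B(2→3) = n₃/n₂ = tan 59.64° = 1.7072.
So n₃/n₁ = (n₂/n₁)(n₃/n₂) = 0.8693 × 1.7072 = 1.4840.
θ_B(1→3) = arctan(1.4840) = 56.03°.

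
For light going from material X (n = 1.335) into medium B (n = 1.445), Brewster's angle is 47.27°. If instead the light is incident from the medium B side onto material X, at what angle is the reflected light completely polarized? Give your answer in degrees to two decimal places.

The two Brewster angles are complementary: θ_B' = 90° − θ_B = 90° − 47.27° = 42.73°.

θ_B' ≈ 42.73°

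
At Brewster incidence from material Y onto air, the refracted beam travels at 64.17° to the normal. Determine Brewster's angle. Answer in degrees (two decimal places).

Since the reflected and refracted rays are at right angles at the polarizing angle, θ_B + θ_t = 90°.
So θ_B = 90° − θ_t = 90° − 64.17° = 25.83°.

θ_B ≈ 25.83°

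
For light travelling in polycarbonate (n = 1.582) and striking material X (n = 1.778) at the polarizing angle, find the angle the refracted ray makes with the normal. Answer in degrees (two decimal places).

θ_t ≈ 41.66°

θ_B = arctan(n₂/n₁) = arctan(1.778/1.582) = 48.34°.
At Brewster's angle the reflected and refracted rays are perpendicular, so θ_t = 90° − θ_B = 90° − 48.34° = 41.66°.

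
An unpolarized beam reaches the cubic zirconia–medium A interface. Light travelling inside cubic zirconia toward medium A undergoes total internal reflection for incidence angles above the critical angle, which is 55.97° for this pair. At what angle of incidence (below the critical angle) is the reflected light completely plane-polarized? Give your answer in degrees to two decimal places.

At the critical angle sin θ_c = n₂/n₁, giving n₂/n₁ = sin 55.97° = 0.8287.
Then tan θ_B = n₂/n₁ = 0.8287, so θ_B = arctan 0.8287 = 39.65°.

θ_B ≈ 39.65°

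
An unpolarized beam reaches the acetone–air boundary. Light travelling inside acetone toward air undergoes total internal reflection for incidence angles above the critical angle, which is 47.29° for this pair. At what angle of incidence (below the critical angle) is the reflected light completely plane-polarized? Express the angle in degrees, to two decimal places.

At the critical angle sin θ_c = n₂/n₁, giving n₂/n₁ = sin 47.29° = 0.7348.
Then tan θ_B = n₂/n₁ = 0.7348, so θ_B = arctan 0.7348 = 36.31°.

θ_B ≈ 36.31°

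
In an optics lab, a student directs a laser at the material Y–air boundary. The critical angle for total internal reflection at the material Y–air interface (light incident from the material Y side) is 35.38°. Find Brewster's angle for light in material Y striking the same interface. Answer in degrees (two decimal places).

θ_B ≈ 30.07°

n₂/n₁ = sin θ_c = sin 35.38° = 0.5790.
tan θ_B equals the same ratio, so θ_B = arctan(0.5790) = 30.07°.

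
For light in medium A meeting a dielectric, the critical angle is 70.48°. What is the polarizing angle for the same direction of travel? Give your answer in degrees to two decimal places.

n₂/n₁ = sin θ_c = sin 70.48° = 0.9425.
tan θ_B equals the same ratio, so θ_B = arctan(0.9425) = 43.31°.

θ_B ≈ 43.31°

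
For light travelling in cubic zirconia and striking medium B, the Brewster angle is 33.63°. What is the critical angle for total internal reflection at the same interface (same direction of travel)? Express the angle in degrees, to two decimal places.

From Brewster, n₂/n₁ = tan θ_B = tan 33.63° = 0.6652.
Then sin θ_c = n₂/n₁ = 0.6652, so θ_c = arcsin 0.6652 = 41.69°.

θ_c ≈ 41.69°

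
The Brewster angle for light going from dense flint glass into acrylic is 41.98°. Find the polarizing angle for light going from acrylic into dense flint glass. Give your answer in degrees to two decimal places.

Reversing the direction swaps n₁ and n₂, so tan θ_B' = 1/tan θ_B and θ_B' = 90° − θ_B.
Hence θ_B' = 90° − 41.98° = 48.02°.

θ_B' ≈ 48.02°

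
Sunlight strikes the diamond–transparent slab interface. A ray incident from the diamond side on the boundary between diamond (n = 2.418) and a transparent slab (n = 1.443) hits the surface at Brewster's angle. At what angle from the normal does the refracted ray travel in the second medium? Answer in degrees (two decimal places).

θ_t ≈ 59.17°

tan θ_B = n₂/n₁ = 1.443/2.418 = 0.5968, so θ_B = 30.83°.
At Brewster's angle the reflected and refracted rays are perpendicular, so θ_t = 90° − θ_B = 90° − 30.83° = 59.17°.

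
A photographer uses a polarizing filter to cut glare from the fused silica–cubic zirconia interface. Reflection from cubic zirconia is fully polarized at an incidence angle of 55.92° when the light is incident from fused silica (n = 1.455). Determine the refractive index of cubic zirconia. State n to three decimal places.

Full polarization of the reflected beam means tan θ_B = n₂/n₁, where n₁ is the incident medium (fused silica).
n₂ = n₁ tan θ_B = 1.455 × tan 55.92° = 2.151.

n ≈ 2.151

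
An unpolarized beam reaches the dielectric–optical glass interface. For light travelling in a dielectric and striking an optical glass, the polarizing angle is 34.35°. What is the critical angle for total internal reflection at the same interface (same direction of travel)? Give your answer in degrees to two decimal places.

tan θ_B = n₂/n₁ = tan 34.35° = 0.6834.
Total internal reflection: sin θ_c = n₂/n₁ = 0.6834.
θ_c = arcsin(0.6834) = 43.11°.

θ_c ≈ 43.11°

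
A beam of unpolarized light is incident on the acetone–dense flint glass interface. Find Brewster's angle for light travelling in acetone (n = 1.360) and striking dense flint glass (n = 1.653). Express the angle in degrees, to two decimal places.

Here n₂/n₁ = 1.653/1.360 = 1.2154, and Brewster's law gives tan θ_B = n₂/n₁. Taking the arctangent, θ_B = 50.55°.

θ_B ≈ 50.55°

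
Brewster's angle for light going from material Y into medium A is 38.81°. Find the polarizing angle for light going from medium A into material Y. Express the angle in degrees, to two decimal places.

The two Brewster angles are complementary: θ_B' = 90° − θ_B = 90° − 38.81° = 51.19°.

θ_B' ≈ 51.19°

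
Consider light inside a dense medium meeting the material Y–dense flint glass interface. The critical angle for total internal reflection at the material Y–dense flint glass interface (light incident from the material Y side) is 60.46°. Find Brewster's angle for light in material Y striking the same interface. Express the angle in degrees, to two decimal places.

sin θ_c = n₂/n₁, so n₂/n₁ = sin 60.46° = 0.8700.
Brewster: tan θ_B = n₂/n₁ = 0.8700.
θ_B = arctan(0.8700) = 41.02°.

θ_B ≈ 41.02°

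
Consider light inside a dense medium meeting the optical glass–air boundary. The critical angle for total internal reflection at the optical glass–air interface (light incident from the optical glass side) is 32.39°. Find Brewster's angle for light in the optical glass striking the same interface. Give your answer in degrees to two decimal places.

sin θ_c = n₂/n₁, so n₂/n₁ = sin 32.39° = 0.5357.
Brewster: tan θ_B = n₂/n₁ = 0.5357.
θ_B = arctan(0.5357) = 28.18°.

θ_B ≈ 28.18°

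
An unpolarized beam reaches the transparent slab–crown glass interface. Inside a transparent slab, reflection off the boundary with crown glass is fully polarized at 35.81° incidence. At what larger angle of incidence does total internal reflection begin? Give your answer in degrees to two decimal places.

n₂/n₁ = tan 35.81° = 0.7215; the critical angle satisfies sin θ_c = n₂/n₁.
θ_c = arcsin(0.7215) = 46.18°.

θ_c ≈ 46.18°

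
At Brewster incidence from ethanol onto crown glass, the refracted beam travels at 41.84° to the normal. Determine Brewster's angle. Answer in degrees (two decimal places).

Since the reflected and refracted rays are at right angles at the polarizing angle, θ_B + θ_t = 90°.
θ_B = 90° − 41.84° = 48.16°.

θ_B ≈ 48.16°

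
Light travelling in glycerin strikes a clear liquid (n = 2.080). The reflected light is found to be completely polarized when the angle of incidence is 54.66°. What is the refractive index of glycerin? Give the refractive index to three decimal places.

n ≈ 1.475

Full polarization of the reflected beam means tan θ_B = n₂/n₁, where n₁ is the incident medium (glycerin).
n₁ = n₂ / tan θ_B = 2.080 / tan 54.66° = 1.475.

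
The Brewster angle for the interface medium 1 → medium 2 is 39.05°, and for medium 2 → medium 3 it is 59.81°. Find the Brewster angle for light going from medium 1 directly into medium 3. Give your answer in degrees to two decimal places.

θ_B ≈ 54.35°

n₂/n₁ = tan 39.05° = 0.8112 and n₃/n₂ = tan 59.81° = 1.7189.
Multiplying, n₃/n₁ = 0.8112 × 1.7189 = 1.3944, and θ_B(1→3) = arctan 1.3944 = 54.35°.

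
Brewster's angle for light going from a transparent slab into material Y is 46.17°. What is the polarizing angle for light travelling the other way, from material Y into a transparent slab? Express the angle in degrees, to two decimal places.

The two Brewster angles are complementary: θ_B' = 90° − θ_B = 90° − 46.17° = 43.83°.

θ_B' ≈ 43.83°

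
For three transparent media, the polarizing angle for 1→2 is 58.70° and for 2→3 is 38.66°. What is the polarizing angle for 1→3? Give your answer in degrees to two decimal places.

θ_B ≈ 52.76°

tan θ_B(1→2) = n₂/n₁ = tan 58.70° = 1.6447.
tan θ_B(2→3) = n₃/n₂ = tan 38.66° = 0.8000.
n₃/n₁ = 1.3158. Then tan θ_B(1→3) = n₃/n₁, so θ_B(1→3) = arctan(1.3158) = 52.76°.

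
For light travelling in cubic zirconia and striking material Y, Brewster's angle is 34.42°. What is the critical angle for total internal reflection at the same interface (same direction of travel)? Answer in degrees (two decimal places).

n₂/n₁ = tan 34.42° = 0.6852; the critical angle satisfies sin θ_c = n₂/n₁.
θ_c = arcsin(0.6852) = 43.25°.

θ_c ≈ 43.25°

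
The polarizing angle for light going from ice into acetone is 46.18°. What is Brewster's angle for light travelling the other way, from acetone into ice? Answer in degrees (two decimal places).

tan θ_B' = n₁/n₂ = 1/tan θ_B, so θ_B' = 90° − θ_B.
θ_B' = 90° − 46.18° = 43.82°.

θ_B' ≈ 43.82°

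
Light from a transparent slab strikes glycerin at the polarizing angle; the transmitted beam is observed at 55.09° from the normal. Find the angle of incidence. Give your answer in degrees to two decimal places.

θ_B ≈ 34.91°

Brewster's condition makes the reflected and refracted beams perpendicular: θ_B + θ_t = 90°.
So θ_B = 90° − θ_t = 90° − 55.09° = 34.91°.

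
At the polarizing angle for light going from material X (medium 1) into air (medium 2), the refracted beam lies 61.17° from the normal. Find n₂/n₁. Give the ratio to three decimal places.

n₂/n₁ ≈ 0.550

θ_B + θ_t = 90°, so θ_B = 90° − 61.17° = 28.83°.
tan θ_B = n₂/n₁, so n₂/n₁ = tan 28.83° = 0.550.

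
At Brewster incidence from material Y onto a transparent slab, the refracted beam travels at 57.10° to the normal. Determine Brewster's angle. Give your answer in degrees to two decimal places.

Brewster's condition makes the reflected and refracted beams perpendicular: θ_B + θ_t = 90°.
θ_B = 90° − 57.10° = 32.90°.

θ_B ≈ 32.90°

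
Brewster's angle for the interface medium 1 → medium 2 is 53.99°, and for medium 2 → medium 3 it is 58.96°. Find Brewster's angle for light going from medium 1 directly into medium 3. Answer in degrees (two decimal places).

tan θ_B(1→2) = n₂/n₁ = tan 53.99° = 1.3759.
tan θ_B(2→3) = n₃/n₂ = tan 58.96° = 1.6617.
So n₃/n₁ = (n₂/n₁)(n₃/n₂) = 1.3759 × 1.6617 = 2.2862.
θ_B(1→3) = arctan(2.2862) = 66.38°.

θ_B ≈ 66.38°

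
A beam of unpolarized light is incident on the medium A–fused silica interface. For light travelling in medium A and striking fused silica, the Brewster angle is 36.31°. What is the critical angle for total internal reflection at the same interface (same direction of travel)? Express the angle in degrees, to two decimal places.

tan θ_B = n₂/n₁ = tan 36.31° = 0.7348.
Total internal reflection: sin θ_c = n₂/n₁ = 0.7348.
θ_c = arcsin(0.7348) = 47.29°.

θ_c ≈ 47.29°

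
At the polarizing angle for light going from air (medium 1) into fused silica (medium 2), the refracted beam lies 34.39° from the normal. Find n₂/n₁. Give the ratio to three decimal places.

n₂/n₁ ≈ 1.461

θ_B + θ_t = 90°, so θ_B = 90° − 34.39° = 55.61°.
tan θ_B = n₂/n₁, so n₂/n₁ = tan 55.61° = 1.461.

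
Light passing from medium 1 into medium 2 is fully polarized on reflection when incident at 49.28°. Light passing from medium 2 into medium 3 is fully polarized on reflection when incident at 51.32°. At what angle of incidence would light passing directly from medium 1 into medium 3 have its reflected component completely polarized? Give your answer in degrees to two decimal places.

tan θ_B(1→2) = n₂/n₁ = tan 49.28° = 1.1618.
tan θ_B(2→3) = n₃/n₂ = tan 51.32° = 1.2491.
n₃/n₁ = 1.4512. Then tan θ_B(1→3) = n₃/n₁, so θ_B(1→3) = arctan(1.4512) = 55.43°.

θ_B ≈ 55.43°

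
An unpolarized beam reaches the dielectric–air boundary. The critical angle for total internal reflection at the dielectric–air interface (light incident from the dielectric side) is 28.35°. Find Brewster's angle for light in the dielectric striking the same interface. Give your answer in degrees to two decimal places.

n₂/n₁ = sin θ_c = sin 28.35° = 0.4749.
tan θ_B equals the same ratio, so θ_B = arctan(0.4749) = 25.40°.

θ_B ≈ 25.40°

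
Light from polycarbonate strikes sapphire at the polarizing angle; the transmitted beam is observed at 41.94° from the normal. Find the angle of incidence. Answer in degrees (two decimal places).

Since the reflected and refracted rays are at right angles at the polarizing angle, θ_B + θ_t = 90°.
So θ_B = 90° − θ_t = 90° − 41.94° = 48.06°.

θ_B ≈ 48.06°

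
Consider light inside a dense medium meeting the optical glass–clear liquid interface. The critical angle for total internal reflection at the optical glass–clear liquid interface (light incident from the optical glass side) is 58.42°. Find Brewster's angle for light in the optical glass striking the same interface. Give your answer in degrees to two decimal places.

At the critical angle sin θ_c = n₂/n₁, giving n₂/n₁ = sin 58.42° = 0.8519.
Then tan θ_B = n₂/n₁ = 0.8519, so θ_B = arctan 0.8519 = 40.43°.

θ_B ≈ 40.43°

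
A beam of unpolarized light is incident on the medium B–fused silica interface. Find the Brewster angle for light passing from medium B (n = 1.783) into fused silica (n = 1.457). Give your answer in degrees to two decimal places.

Brewster's condition: tan θ_B = n₂/n₁ = 1.457/1.783 = 0.8172.
So θ_B = arctan 0.8172 = 39.25°.

θ_B ≈ 39.25°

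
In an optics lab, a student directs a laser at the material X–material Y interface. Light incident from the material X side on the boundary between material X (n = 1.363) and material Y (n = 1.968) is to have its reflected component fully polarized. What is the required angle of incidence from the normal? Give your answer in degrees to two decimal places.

tan θ_B = n₂/n₁ = 1.968/1.363 = 1.4439.
θ_B = arctan(1.4439) = 55.29°.

θ_B ≈ 55.29°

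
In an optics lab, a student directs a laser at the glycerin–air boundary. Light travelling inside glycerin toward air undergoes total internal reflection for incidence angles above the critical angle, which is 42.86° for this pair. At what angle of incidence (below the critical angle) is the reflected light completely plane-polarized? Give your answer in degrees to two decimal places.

θ_B ≈ 34.22°

At the critical angle sin θ_c = n₂/n₁, giving n₂/n₁ = sin 42.86° = 0.6802.
Then tan θ_B = n₂/n₁ = 0.6802, so θ_B = arctan 0.6802 = 34.22°.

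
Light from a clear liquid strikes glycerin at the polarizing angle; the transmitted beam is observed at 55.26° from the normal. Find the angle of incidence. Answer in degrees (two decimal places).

θ_B ≈ 34.74°

Brewster's condition makes the reflected and refracted beams perpendicular: θ_B + θ_t = 90°.
So θ_B = 90° − θ_t = 90° − 55.26° = 34.74°.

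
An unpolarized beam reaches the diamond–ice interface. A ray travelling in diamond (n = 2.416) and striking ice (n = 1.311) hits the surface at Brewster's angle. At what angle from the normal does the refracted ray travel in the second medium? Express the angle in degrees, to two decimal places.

tan θ_B = n₂/n₁ = 1.311/2.416 = 0.5426, so θ_B = 28.49°.
At Brewster's angle the reflected and refracted rays are perpendicular, so θ_t = 90° − θ_B = 90° − 28.49° = 61.51°.

θ_t ≈ 61.51°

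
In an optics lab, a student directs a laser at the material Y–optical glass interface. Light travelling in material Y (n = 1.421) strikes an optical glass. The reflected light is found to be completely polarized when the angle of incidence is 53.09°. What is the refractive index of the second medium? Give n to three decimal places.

n ≈ 1.892

At Brewster's angle, tan θ_B = n₂/n₁ with n₁ on the incident side (material Y) and n₂ on the transmitted side (an optical glass).
n₂ = n₁ tan θ_B = 1.421 × tan 53.09° = 1.892.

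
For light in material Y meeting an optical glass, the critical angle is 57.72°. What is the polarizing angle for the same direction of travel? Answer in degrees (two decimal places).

θ_B ≈ 40.21°

At the critical angle sin θ_c = n₂/n₁, giving n₂/n₁ = sin 57.72° = 0.8454.
Then tan θ_B = n₂/n₁ = 0.8454, so θ_B = arctan 0.8454 = 40.21°.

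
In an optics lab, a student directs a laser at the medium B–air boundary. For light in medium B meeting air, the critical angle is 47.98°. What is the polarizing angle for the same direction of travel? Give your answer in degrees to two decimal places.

sin θ_c = n₂/n₁, so n₂/n₁ = sin 47.98° = 0.7429.
Brewster: tan θ_B = n₂/n₁ = 0.7429.
θ_B = arctan(0.7429) = 36.61°.

θ_B ≈ 36.61°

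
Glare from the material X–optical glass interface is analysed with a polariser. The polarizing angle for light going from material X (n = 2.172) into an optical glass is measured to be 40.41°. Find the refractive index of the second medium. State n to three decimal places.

n ≈ 1.849

Full polarization of the reflected beam means tan θ_B = n₂/n₁, where n₁ is the incident medium (material X).
n₂ = n₁ tan θ_B = 2.172 × tan 40.41° = 1.849.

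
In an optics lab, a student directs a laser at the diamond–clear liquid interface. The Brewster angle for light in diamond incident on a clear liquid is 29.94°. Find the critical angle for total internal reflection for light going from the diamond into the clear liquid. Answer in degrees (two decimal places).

tan θ_B = n₂/n₁ = tan 29.94° = 0.5760.
Total internal reflection: sin θ_c = n₂/n₁ = 0.5760.
θ_c = arcsin(0.5760) = 35.17°.

θ_c ≈ 35.17°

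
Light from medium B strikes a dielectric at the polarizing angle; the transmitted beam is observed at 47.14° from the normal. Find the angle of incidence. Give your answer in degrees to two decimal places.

Since the reflected and refracted rays are at right angles at the polarizing angle, θ_B + θ_t = 90°.
θ_B = 90° − 47.14° = 42.86°.

θ_B ≈ 42.86°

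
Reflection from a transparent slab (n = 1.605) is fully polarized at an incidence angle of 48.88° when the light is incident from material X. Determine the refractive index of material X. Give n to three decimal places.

Brewster's law: tan θ_B = n₂/n₁ (light incident in material X, refracted into a transparent slab).
n₁ = n₂ / tan θ_B = 1.605 / tan 48.88° = 1.401.

n ≈ 1.401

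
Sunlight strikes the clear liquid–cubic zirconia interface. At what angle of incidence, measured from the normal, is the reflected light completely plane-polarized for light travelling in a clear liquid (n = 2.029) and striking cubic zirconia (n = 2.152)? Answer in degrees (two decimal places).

The reflected p-component vanishes when tan θ_B = n₂/n₁.
Here n₂/n₁ = 2.152/2.029 = 1.0606, and Brewster's law gives tan θ_B = n₂/n₁.
So θ_B = arctan 1.0606 = 46.69°.

θ_B ≈ 46.69°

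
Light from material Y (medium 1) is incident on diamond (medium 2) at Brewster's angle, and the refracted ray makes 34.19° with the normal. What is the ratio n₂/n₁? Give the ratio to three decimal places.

n₂/n₁ ≈ 1.472

θ_B + θ_t = 90°, so θ_B = 90° − 34.19° = 55.81°.
Then n₂/n₁ = tan θ_B = tan 55.81° = 1.472.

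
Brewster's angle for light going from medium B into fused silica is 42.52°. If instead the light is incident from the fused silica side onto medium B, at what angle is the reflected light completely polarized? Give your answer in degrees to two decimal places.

Reversing the direction swaps n₁ and n₂, so tan θ_B' = 1/tan θ_B and θ_B' = 90° − θ_B.
Hence θ_B' = 90° − 42.52° = 47.48°.

θ_B' ≈ 47.48°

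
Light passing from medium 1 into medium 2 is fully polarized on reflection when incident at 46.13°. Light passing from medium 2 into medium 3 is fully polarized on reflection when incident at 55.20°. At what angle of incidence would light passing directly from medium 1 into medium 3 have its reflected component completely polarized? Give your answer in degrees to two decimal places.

θ_B ≈ 56.25°

Each Brewster angle gives a ratio: n₂/n₁ = tan 46.13° = 1.0402, n₃/n₂ = tan 55.20° = 1.4388.
So n₃/n₁ = (n₂/n₁)(n₃/n₂) = 1.0402 × 1.4388 = 1.4967.
θ_B(1→3) = arctan(1.4967) = 56.25°.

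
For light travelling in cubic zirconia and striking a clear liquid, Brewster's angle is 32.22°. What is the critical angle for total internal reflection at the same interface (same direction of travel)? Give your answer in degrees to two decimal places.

θ_c ≈ 39.07°

From Brewster, n₂/n₁ = tan θ_B = tan 32.22° = 0.6302.
Then sin θ_c = n₂/n₁ = 0.6302, so θ_c = arcsin 0.6302 = 39.07°.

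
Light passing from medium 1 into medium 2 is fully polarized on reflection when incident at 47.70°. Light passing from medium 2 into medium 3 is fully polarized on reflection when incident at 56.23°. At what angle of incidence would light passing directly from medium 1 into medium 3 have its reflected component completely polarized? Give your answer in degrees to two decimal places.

θ_B ≈ 58.68°

tan θ_B(1→2) = n₂/n₁ = tan 47.70° = 1.0990.
tan θ_B(2→3) = n₃/n₂ = tan 56.23° = 1.4955.
Multiplying, n₃/n₁ = 1.0990 × 1.4955 = 1.6435, and θ_B(1→3) = arctan 1.6435 = 58.68°.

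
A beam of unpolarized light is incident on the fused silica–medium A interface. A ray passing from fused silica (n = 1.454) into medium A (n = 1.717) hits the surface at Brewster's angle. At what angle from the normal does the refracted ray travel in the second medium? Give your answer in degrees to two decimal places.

tan θ_B = n₂/n₁ = 1.717/1.454 = 1.1809, so θ_B = 49.74°.
Since θ_B + θ_t = 90° at Brewster incidence, θ_t = 90° − 49.74° = 40.26°.

θ_t ≈ 40.26°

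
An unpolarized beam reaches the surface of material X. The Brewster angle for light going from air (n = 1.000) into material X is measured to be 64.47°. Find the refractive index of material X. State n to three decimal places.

At the Brewster angle, tan θ_B = n₂/n₁ with n₁ on the incident side (air) and n₂ on the transmitted side (material X).
n₂ = n₁ tan θ_B = 1.000 × tan 64.47° = 2.094.

n ≈ 2.094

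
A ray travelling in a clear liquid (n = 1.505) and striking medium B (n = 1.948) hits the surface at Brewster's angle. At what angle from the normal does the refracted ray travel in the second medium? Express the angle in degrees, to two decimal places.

First find Brewster's angle: tan θ_B = 1.948/1.505 = 1.2944, giving θ_B = 52.31°.
At Brewster's angle the reflected and refracted rays are perpendicular, so θ_t = 90° − θ_B = 90° − 52.31° = 37.69°.

θ_t ≈ 37.69°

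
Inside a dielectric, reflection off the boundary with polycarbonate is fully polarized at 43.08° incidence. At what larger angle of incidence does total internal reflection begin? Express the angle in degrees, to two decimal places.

tan θ_B = n₂/n₁ = tan 43.08° = 0.9351.
Total internal reflection: sin θ_c = n₂/n₁ = 0.9351.
θ_c = arcsin(0.9351) = 69.25°.

θ_c ≈ 69.25°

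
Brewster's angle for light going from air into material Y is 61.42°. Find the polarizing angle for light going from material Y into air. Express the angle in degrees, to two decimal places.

Reversing the direction swaps n₁ and n₂, so tan θ_B' = 1/tan θ_B and θ_B' = 90° − θ_B.
Hence θ_B' = 90° − 61.42° = 28.58°.

θ_B' ≈ 28.58°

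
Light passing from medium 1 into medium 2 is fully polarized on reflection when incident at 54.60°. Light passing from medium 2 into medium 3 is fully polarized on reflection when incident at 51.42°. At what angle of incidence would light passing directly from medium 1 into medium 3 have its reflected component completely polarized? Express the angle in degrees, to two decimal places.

tan θ_B(1→2) = n₂/n₁ = tan 54.60° = 1.4071.
tan θ_B(2→3) = n₃/n₂ = tan 51.42° = 1.2536.
n₃/n₁ = 1.7640. Then tan θ_B(1→3) = n₃/n₁, so θ_B(1→3) = arctan(1.7640) = 60.45°.

θ_B ≈ 60.45°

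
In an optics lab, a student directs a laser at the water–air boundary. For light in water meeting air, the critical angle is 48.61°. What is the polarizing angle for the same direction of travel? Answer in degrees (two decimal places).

At the critical angle sin θ_c = n₂/n₁, giving n₂/n₁ = sin 48.61° = 0.7502.
Then tan θ_B = n₂/n₁ = 0.7502, so θ_B = arctan 0.7502 = 36.88°.

θ_B ≈ 36.88°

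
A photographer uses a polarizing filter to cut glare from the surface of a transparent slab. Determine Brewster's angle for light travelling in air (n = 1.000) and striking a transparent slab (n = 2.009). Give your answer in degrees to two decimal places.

At Brewster's angle the reflected and refracted rays are perpendicular, which with Snell's law gives tan θ_B = n₂/n₁.
Brewster's condition: tan θ_B = n₂/n₁ = 2.009/1.000 = 2.0090.
θ_B = arctan(2.0090) = 63.54°.

θ_B ≈ 63.54°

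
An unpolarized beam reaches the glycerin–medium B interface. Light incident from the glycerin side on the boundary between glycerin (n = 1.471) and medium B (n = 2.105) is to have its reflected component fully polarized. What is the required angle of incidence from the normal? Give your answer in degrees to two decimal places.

θ_B ≈ 55.05°

tan θ_B = n₂/n₁ = 2.105/1.471 = 1.4310.
θ_B = arctan(1.4310) = 55.05°.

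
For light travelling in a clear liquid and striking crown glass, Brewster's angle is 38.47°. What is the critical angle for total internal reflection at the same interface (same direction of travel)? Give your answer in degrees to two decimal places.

θ_c ≈ 52.62°

From Brewster, n₂/n₁ = tan θ_B = tan 38.47° = 0.7946.
Then sin θ_c = n₂/n₁ = 0.7946, so θ_c = arcsin 0.7946 = 52.62°.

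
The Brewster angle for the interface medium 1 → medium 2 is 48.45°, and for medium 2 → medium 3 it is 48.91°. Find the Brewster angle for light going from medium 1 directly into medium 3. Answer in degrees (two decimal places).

θ_B ≈ 52.30°

n₂/n₁ = tan 48.45° = 1.1283 and n₃/n₂ = tan 48.91° = 1.1467.
So n₃/n₁ = (n₂/n₁)(n₃/n₂) = 1.1283 × 1.1467 = 1.2939.
θ_B(1→3) = arctan(1.2939) = 52.30°.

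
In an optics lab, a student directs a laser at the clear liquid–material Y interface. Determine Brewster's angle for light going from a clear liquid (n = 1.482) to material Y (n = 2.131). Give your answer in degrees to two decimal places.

θ_B ≈ 55.18°

Here n₂/n₁ = 2.131/1.482 = 1.4379, and Brewster's law gives tan θ_B = n₂/n₁.
So θ_B = arctan 1.4379 = 55.18°.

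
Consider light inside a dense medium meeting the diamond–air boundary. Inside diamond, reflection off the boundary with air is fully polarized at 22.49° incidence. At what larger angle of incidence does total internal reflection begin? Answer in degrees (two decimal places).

θ_c ≈ 24.46°

n₂/n₁ = tan 22.49° = 0.4140; the critical angle satisfies sin θ_c = n₂/n₁.
θ_c = arcsin(0.4140) = 24.46°.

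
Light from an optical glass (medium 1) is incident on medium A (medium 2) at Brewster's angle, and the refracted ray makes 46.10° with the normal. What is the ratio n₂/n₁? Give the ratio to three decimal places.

At Brewster incidence θ_B = 90° − θ_t = 90° − 46.10° = 43.90°.
tan θ_B = n₂/n₁, so n₂/n₁ = tan 43.90° = 0.962.

n₂/n₁ ≈ 0.962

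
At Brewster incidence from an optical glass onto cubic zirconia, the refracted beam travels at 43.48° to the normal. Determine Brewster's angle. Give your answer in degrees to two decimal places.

θ_B ≈ 46.52°

At Brewster's angle the reflected and refracted rays are perpendicular, so θ_B + θ_t = 90°.
So θ_B = 90° − θ_t = 90° − 43.48° = 46.52°.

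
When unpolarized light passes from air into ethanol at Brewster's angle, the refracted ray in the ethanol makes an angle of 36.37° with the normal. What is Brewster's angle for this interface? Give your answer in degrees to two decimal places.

Brewster's condition makes the reflected and refracted beams perpendicular: θ_B + θ_t = 90°.
So θ_B = 90° − θ_t = 90° − 36.37° = 53.63°.

θ_B ≈ 53.63°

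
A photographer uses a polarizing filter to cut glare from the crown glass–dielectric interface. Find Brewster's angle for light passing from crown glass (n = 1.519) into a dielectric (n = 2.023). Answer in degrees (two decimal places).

θ_B ≈ 53.10°

Brewster's condition: tan θ_B = n₂/n₁ = 2.023/1.519 = 1.3318.
So θ_B = arctan 1.3318 = 53.10°.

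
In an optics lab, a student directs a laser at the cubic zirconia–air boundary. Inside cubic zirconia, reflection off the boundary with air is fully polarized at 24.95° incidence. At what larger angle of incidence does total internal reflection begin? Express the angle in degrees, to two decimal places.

θ_c ≈ 27.73°

tan θ_B = n₂/n₁ = tan 24.95° = 0.4652.
Total internal reflection: sin θ_c = n₂/n₁ = 0.4652.
θ_c = arcsin(0.4652) = 27.73°.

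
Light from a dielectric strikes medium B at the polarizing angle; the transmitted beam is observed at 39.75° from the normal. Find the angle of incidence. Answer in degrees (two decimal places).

At Brewster's angle the reflected and refracted rays are perpendicular, so θ_B + θ_t = 90°.
So θ_B = 90° − θ_t = 90° − 39.75° = 50.25°.

θ_B ≈ 50.25°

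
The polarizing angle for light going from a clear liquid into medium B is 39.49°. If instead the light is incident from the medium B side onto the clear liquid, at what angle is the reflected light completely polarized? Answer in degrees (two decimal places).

Reversing the direction swaps n₁ and n₂, so tan θ_B' = 1/tan θ_B and θ_B' = 90° − θ_B.
Hence θ_B' = 90° − 39.49° = 50.51°.

θ_B' ≈ 50.51°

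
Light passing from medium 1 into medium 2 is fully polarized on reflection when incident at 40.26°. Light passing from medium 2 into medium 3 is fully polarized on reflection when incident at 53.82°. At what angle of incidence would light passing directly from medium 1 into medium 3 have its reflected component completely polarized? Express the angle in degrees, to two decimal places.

θ_B ≈ 49.19°

n₂/n₁ = tan 40.26° = 0.8469 and n₃/n₂ = tan 53.82° = 1.3673.
n₃/n₁ = 1.1579. Then tan θ_B(1→3) = n₃/n₁, so θ_B(1→3) = arctan(1.1579) = 49.19°.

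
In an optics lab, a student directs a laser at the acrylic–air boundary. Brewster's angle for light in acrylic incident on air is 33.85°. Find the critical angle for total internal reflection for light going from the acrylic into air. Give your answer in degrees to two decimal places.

From Brewster, n₂/n₁ = tan θ_B = tan 33.85° = 0.6707.
Then sin θ_c = n₂/n₁ = 0.6707, so θ_c = arcsin 0.6707 = 42.12°.

θ_c ≈ 42.12°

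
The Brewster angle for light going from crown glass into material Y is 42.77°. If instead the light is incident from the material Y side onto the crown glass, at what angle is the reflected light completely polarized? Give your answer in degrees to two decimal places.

Reversing the direction swaps n₁ and n₂, so tan θ_B' = 1/tan θ_B and θ_B' = 90° − θ_B.
Hence θ_B' = 90° − 42.77° = 47.23°.

θ_B' ≈ 47.23°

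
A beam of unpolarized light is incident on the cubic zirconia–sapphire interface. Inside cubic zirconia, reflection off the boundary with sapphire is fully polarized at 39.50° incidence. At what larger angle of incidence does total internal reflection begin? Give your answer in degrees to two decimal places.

θ_c ≈ 55.52°

tan θ_B = n₂/n₁ = tan 39.50° = 0.8243.
Total internal reflection: sin θ_c = n₂/n₁ = 0.8243.
θ_c = arcsin(0.8243) = 55.52°.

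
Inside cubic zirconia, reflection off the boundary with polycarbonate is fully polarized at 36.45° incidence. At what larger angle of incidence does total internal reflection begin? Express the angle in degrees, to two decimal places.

tan θ_B = n₂/n₁ = tan 36.45° = 0.7386.
Total internal reflection: sin θ_c = n₂/n₁ = 0.7386.
θ_c = arcsin(0.7386) = 47.61°.

θ_c ≈ 47.61°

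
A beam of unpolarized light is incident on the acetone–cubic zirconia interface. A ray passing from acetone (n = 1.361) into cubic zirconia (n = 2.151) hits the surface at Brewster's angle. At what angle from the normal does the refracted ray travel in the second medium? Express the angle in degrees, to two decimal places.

tan θ_B = n₂/n₁ = 2.151/1.361 = 1.5805, so θ_B = 57.68°.
The refracted ray is perpendicular to the reflected ray, so θ_t = 90° − θ_B = 32.32°.

θ_t ≈ 32.32°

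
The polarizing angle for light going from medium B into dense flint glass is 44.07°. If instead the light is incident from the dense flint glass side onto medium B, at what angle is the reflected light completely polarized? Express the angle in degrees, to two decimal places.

θ_B' ≈ 45.93°

The two Brewster angles are complementary: θ_B' = 90° − θ_B = 90° − 44.07° = 45.93°.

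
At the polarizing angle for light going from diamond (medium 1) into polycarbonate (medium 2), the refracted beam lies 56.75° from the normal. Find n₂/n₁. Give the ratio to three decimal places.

n₂/n₁ ≈ 0.656

θ_B + θ_t = 90°, so θ_B = 90° − 56.75° = 33.25°.
Then n₂/n₁ = tan θ_B = tan 33.25° = 0.656.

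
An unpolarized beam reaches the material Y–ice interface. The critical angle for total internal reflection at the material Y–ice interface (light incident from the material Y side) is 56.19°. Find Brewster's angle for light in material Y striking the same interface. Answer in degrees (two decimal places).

sin θ_c = n₂/n₁, so n₂/n₁ = sin 56.19° = 0.8309.
Brewster: tan θ_B = n₂/n₁ = 0.8309.
θ_B = arctan(0.8309) = 39.72°.

θ_B ≈ 39.72°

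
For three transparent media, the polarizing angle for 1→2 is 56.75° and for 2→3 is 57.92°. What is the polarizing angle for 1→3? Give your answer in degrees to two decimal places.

θ_B ≈ 67.66°

Each Brewster angle gives a ratio: n₂/n₁ = tan 56.75° = 1.5253, n₃/n₂ = tan 57.92° = 1.5954.
So n₃/n₁ = (n₂/n₁)(n₃/n₂) = 1.5253 × 1.5954 = 2.4333.
θ_B(1→3) = arctan(2.4333) = 67.66°.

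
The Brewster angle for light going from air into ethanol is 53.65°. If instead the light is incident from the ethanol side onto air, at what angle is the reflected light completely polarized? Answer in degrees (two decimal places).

θ_B' ≈ 36.35°

Reversing the direction swaps n₁ and n₂, so tan θ_B' = 1/tan θ_B and θ_B' = 90° − θ_B.
Hence θ_B' = 90° − 53.65° = 36.35°.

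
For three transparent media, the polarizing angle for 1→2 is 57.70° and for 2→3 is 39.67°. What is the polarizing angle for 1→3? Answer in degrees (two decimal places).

θ_B ≈ 52.68°

tan θ_B(1→2) = n₂/n₁ = tan 57.70° = 1.5818.
tan θ_B(2→3) = n₃/n₂ = tan 39.67° = 0.8293.
So n₃/n₁ = (n₂/n₁)(n₃/n₂) = 1.5818 × 0.8293 = 1.3119.
θ_B(1→3) = arctan(1.3119) = 52.68°.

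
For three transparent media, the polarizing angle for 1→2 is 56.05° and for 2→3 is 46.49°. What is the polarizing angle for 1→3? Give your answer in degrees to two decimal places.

n₂/n₁ = tan 56.05° = 1.4854 and n₃/n₂ = tan 46.49° = 1.0534.
n₃/n₁ = 1.5647. Then tan θ_B(1→3) = n₃/n₁, so θ_B(1→3) = arctan(1.5647) = 57.42°.

θ_B ≈ 57.42°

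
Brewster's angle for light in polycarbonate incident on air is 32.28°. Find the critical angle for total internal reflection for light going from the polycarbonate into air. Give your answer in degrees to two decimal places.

θ_c ≈ 39.17°

From Brewster, n₂/n₁ = tan θ_B = tan 32.28° = 0.6317.
Then sin θ_c = n₂/n₁ = 0.6317, so θ_c = arcsin 0.6317 = 39.17°.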